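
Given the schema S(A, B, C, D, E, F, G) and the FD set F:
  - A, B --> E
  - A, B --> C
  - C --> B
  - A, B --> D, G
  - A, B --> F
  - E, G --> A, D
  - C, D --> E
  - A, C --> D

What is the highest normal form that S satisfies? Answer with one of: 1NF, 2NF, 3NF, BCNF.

3NF

Candidate keys: {A, B}, {A, C}, {B, E, G}, {C, D, G}, {C, E, G}. Prime attributes: {A, B, C, D, E, G}.
C --> B: {C}⁺ = {B, C}, which is not all of the attributes, so the left side is not a superkey — BCNF is violated.
Its right-hand attributes {B} are all prime, as are those of every other non-superkey FD — the relation is in 3NF.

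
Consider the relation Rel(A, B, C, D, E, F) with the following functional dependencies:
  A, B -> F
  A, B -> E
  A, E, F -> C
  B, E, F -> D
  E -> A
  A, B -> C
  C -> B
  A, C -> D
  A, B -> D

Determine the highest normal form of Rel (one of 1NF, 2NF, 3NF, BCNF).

Candidate keys: {A, B}, {A, C}, {B, E}, {C, E}, {E, F}. Prime attributes: {A, B, C, E, F}.
For E -> A we have {E}⁺ = {A, E}; {E} is not a superkey, so BCNF fails.
Its right-hand attributes {A} are all prime, as are those of every other non-superkey FD — the relation is in 3NF.

3NF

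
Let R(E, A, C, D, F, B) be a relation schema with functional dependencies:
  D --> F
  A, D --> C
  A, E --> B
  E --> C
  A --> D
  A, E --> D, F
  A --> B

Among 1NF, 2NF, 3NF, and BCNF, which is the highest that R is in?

Candidate key: {A, E}. Prime attributes: {A, E}.
D --> F breaks BCNF: {D}⁺ = {D, F}, so {D} is not a superkey.
D --> F determines the non-prime attribute {F} from a non-superkey — 3NF is violated.
{A} is a proper subset of the key {A, E}, and {A}⁺ contains the non-prime attributes {B, C, D, F} — a partial dependency, so 2NF is violated.

1NF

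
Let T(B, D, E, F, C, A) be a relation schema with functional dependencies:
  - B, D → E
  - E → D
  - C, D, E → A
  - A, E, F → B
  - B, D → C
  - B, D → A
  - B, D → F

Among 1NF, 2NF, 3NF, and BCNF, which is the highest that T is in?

Candidate keys: {A, E, F}, {B, D}, {B, E}, {C, E, F}. Prime attributes: {A, B, C, D, E, F}.
For E → D we have {E}⁺ = {D, E}; {E} is not a superkey, so BCNF fails.
Its right-hand attributes {D} are all prime, as are those of every other non-superkey FD — the relation is in 3NF.

3NF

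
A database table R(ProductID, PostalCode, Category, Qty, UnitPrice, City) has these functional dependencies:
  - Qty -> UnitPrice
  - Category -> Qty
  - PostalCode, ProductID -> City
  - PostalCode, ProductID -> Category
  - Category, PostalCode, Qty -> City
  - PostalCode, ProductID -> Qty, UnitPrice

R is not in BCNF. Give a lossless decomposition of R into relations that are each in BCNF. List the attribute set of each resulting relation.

{Category, City, PostalCode}; {Category, PostalCode, ProductID}; {Category, Qty}; {Qty, UnitPrice}

Candidate key of the original relation: {PostalCode, ProductID}.
In {Category, City, PostalCode, ProductID, Qty, UnitPrice}, {Qty} is not a superkey ({Qty}⁺ restricted to this set is {Qty, UnitPrice}), so split on Qty -> UnitPrice into {Qty, UnitPrice} and {Category, City, PostalCode, ProductID, Qty}.
{Qty, UnitPrice} has no BCNF violation.
In {Category, City, PostalCode, ProductID, Qty}, {Category} is not a superkey ({Category}⁺ restricted to this set is {Category, Qty}), so split on Category -> Qty into {Category, Qty} and {Category, City, PostalCode, ProductID}.
{Category, Qty} has no BCNF violation.
In {Category, City, PostalCode, ProductID}, {Category, PostalCode} is not a superkey ({Category, PostalCode}⁺ restricted to this set is {Category, City, PostalCode}), so split on Category, PostalCode -> City into {Category, City, PostalCode} and {Category, PostalCode, ProductID}.
{Category, City, PostalCode} has no BCNF violation.
{Category, PostalCode, ProductID} has no BCNF violation.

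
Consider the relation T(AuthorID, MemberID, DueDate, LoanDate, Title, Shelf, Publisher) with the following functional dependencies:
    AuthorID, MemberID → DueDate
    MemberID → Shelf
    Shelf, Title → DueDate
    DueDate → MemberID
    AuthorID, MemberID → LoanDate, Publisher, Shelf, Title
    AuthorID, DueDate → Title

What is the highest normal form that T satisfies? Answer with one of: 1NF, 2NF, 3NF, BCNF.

Candidate keys: {AuthorID, DueDate}, {AuthorID, MemberID}, {AuthorID, Shelf, Title}. Prime attributes: {AuthorID, DueDate, MemberID, Shelf, Title}.
MemberID → Shelf: {MemberID}⁺ = {MemberID, Shelf}, which is not all of the attributes, so the left side is not a superkey — BCNF is violated.
Its right-hand attributes {Shelf} are all prime, as are those of every other non-superkey FD — the relation is in 3NF.

3NF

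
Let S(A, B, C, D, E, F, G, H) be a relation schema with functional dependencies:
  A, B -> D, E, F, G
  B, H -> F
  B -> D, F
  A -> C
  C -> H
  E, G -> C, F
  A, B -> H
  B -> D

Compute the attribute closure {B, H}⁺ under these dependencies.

Start with {B, H}.
B, H -> F applies; add {F} → now {B, F, H}.
B -> D, F applies; add {D} → now {B, D, F, H}.
No further FD applies.

{B, D, F, H}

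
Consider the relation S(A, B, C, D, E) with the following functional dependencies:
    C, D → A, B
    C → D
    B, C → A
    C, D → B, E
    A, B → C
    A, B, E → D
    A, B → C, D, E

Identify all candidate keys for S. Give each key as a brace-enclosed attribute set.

{C} is a candidate key since {C}⁺ = {A, B, C, D, E} covers every attribute.
{A, B} is a candidate key since {A, B}⁺ = {A, B, C, D, E} covers every attribute.
Any other superkey properly contains one of these, so there are no further candidate keys.

{A, B}, {C}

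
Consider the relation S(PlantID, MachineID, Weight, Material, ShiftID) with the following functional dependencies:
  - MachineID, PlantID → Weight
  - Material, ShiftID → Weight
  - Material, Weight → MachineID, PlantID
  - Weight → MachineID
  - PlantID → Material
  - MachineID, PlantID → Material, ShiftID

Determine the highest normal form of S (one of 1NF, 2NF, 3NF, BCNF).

Candidate keys: {MachineID, PlantID}, {Material, ShiftID}, {Material, Weight}, {PlantID, ShiftID}, {PlantID, Weight}. Prime attributes: {MachineID, Material, PlantID, ShiftID, Weight}.
For Weight → MachineID we have {Weight}⁺ = {MachineID, Weight}; {Weight} is not a superkey, so BCNF fails.
Its right-hand attributes {MachineID} are all prime, as are those of every other non-superkey FD — the relation is in 3NF.

3NF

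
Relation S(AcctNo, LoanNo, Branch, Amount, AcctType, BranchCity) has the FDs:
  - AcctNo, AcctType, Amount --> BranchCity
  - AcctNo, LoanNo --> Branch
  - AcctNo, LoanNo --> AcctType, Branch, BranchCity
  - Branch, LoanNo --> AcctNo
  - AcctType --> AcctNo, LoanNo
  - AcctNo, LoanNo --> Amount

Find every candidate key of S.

Closure of {AcctType} is {AcctNo, AcctType, Amount, Branch, BranchCity, LoanNo}, the whole schema; {AcctType} is a candidate key.
Closure of {AcctNo, LoanNo} is {AcctNo, AcctType, Amount, Branch, BranchCity, LoanNo}, the whole schema; {AcctNo, LoanNo} is a candidate key.
Closure of {Branch, LoanNo} is {AcctNo, AcctType, Amount, Branch, BranchCity, LoanNo}, the whole schema; {Branch, LoanNo} is a candidate key.
Any other superkey properly contains one of these, so there are no further candidate keys.

{AcctNo, LoanNo}, {AcctType}, {Branch, LoanNo}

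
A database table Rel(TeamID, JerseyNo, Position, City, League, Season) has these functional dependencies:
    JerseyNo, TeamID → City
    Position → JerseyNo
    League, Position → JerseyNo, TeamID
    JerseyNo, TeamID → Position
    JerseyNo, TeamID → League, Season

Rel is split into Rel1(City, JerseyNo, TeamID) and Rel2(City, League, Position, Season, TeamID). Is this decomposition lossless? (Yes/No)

Common attributes: {City, TeamID}; their closure is {City, TeamID}.
Rel1 ⊄ {City, TeamID} and Rel2 ⊄ {City, TeamID}, so the split is lossy.

No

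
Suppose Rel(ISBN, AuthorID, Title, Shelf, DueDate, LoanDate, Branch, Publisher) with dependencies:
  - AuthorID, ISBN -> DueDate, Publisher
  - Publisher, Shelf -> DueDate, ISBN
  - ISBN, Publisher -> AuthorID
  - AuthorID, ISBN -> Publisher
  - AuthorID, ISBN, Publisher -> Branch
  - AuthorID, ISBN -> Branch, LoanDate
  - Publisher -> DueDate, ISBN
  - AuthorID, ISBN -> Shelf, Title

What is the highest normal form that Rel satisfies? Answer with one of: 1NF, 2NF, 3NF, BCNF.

BCNF

Candidate keys: {AuthorID, ISBN}, {Publisher}. Prime attributes: {AuthorID, ISBN, Publisher}.
Every FD has a superkey on the left, so the relation is in BCNF.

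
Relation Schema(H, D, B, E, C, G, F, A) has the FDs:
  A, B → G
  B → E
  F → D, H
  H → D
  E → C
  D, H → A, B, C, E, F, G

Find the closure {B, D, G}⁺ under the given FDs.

Start with {B, D, G}.
B → E applies; add {E} → now {B, D, E, G}.
E → C applies; add {C} → now {B, C, D, E, G}.
No further FD applies.

{B, C, D, E, G}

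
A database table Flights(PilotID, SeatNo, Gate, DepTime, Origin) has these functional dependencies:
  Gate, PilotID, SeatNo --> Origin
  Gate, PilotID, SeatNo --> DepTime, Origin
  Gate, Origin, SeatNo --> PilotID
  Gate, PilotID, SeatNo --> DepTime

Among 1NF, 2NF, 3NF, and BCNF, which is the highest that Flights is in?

BCNF

Candidate keys: {Gate, Origin, SeatNo}, {Gate, PilotID, SeatNo}. Prime attributes: {Gate, Origin, PilotID, SeatNo}.
Every FD has a superkey on the left, so the relation is in BCNF.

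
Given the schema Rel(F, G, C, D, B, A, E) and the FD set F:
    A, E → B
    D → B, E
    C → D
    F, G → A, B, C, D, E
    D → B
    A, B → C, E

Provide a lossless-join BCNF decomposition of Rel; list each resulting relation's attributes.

Candidate key of the original relation: {F, G}.
In {A, B, C, D, E, F, G}, {A, E} is not a superkey ({A, E}⁺ restricted to this set is {A, B, C, D, E}), so split on A, E → B, C, D into {A, B, C, D, E} and {A, E, F, G}.
In {A, B, C, D, E}, {D} is not a superkey ({D}⁺ restricted to this set is {B, D, E}), so split on D → B, E into {B, D, E} and {A, C, D}.
{B, D, E} is in BCNF.
In {A, C, D}, {C} is not a superkey ({C}⁺ restricted to this set is {C, D}), so split on C → D into {C, D} and {A, C}.
{C, D} is in BCNF.
{A, C} is in BCNF.
{A, E, F, G} is in BCNF.

{A, C}; {A, E, F, G}; {B, D, E}; {C, D}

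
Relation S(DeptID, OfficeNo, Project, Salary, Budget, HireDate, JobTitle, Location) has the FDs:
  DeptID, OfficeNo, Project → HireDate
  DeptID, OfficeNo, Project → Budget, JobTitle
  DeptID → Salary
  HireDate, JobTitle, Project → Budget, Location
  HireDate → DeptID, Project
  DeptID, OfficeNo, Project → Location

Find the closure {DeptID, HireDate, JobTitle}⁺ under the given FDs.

{Budget, DeptID, HireDate, JobTitle, Location, Project, Salary}

Start with {DeptID, HireDate, JobTitle}.
DeptID → Salary applies; add {Salary} → now {DeptID, HireDate, JobTitle, Salary}.
HireDate → DeptID, Project applies; add {Project} → now {DeptID, HireDate, JobTitle, Project, Salary}.
HireDate, JobTitle, Project → Budget, Location applies; add {Budget, Location} → now {Budget, DeptID, HireDate, JobTitle, Location, Project, Salary}.
No further FD applies.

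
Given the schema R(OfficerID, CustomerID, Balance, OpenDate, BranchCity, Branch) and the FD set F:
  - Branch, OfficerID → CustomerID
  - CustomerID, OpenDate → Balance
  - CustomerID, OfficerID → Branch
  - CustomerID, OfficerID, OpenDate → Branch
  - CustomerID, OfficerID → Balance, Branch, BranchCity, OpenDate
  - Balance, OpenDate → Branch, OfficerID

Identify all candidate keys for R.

{Balance, OpenDate}, {Branch, OfficerID}, {CustomerID, OfficerID}, {CustomerID, OpenDate}

{Balance, OpenDate} is a candidate key since {Balance, OpenDate}⁺ = {Balance, Branch, BranchCity, CustomerID, OfficerID, OpenDate} covers every attribute.
{Branch, OfficerID} is a candidate key since {Branch, OfficerID}⁺ = {Balance, Branch, BranchCity, CustomerID, OfficerID, OpenDate} covers every attribute.
{CustomerID, OfficerID} is a candidate key since {CustomerID, OfficerID}⁺ = {Balance, Branch, BranchCity, CustomerID, OfficerID, OpenDate} covers every attribute.
{CustomerID, OpenDate} is a candidate key since {CustomerID, OpenDate}⁺ = {Balance, Branch, BranchCity, CustomerID, OfficerID, OpenDate} covers every attribute.
These are minimal and exhaustive — every other superkey contains one of them.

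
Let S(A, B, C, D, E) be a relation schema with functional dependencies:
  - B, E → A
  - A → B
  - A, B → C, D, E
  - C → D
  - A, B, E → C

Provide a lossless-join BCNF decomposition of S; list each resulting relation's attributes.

Candidate keys of the original relation: {A}, {B, E}.
In {A, B, C, D, E}, {C} is not a superkey ({C}⁺ restricted to this set is {C, D}), so split on C → D into {C, D} and {A, B, C, E}.
{C, D}: every determinant is a superkey — BCNF.
{A, B, C, E}: every determinant is a superkey — BCNF.

{A, B, C, E}; {C, D}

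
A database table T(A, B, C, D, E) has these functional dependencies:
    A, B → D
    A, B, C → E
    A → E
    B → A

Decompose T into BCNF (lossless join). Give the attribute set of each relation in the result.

{A, B, D}; {A, E}; {B, C}

Candidate key of the original relation: {B, C}.
Within {A, B, C, D, E}: {A, B}⁺ ∩ {A, B, C, D, E} = {A, B, D, E}, not the whole set, so A, B → D, E violates BCNF; decompose into {A, B, D, E} and {A, B, C}.
Within {A, B, D, E}: {A}⁺ ∩ {A, B, D, E} = {A, E}, not the whole set, so A → E violates BCNF; decompose into {A, E} and {A, B, D}.
{A, E} is in BCNF.
{A, B, D} is in BCNF.
Within {A, B, C}: {B}⁺ ∩ {A, B, C} = {A, B}, not the whole set, so B → A violates BCNF; decompose into {A, B} and {B, C}.
{A, B} is in BCNF.
{B, C} is in BCNF.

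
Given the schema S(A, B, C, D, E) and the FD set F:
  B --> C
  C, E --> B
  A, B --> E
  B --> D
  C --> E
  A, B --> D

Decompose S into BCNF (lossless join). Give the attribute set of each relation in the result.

Candidate keys of the original relation: {A, B}, {A, C}.
In {A, B, C, D, E}, {B} is not a superkey ({B}⁺ restricted to this set is {B, C, D, E}), so split on B --> C, D, E into {B, C, D, E} and {A, B}.
{B, C, D, E}: every determinant is a superkey — BCNF.
{A, B}: every determinant is a superkey — BCNF.

{A, B}; {B, C, D, E}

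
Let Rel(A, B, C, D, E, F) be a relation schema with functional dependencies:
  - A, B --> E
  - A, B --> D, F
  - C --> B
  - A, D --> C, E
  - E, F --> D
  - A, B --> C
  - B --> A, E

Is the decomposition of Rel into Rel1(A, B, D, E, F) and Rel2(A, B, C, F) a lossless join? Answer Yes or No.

Rel1 ∩ Rel2 = {A, B, F}; its closure under F is {A, B, C, D, E, F}.
This includes all of Rel1, so the common attributes are a superkey of Rel1 — the join is lossless.

Yes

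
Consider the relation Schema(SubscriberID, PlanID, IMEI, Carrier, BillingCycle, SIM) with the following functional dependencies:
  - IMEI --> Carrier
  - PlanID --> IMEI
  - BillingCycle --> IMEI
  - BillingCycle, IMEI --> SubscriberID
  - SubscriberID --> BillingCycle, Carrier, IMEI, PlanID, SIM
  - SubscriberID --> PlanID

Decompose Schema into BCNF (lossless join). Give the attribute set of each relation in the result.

{BillingCycle, PlanID, SIM, SubscriberID}; {Carrier, IMEI}; {IMEI, PlanID}

Candidate keys of the original relation: {BillingCycle}, {SubscriberID}.
Within {BillingCycle, Carrier, IMEI, PlanID, SIM, SubscriberID}: {IMEI}⁺ ∩ {BillingCycle, Carrier, IMEI, PlanID, SIM, SubscriberID} = {Carrier, IMEI}, not the whole set, so IMEI --> Carrier violates BCNF; decompose into {Carrier, IMEI} and {BillingCycle, IMEI, PlanID, SIM, SubscriberID}.
{Carrier, IMEI} is in BCNF.
Within {BillingCycle, IMEI, PlanID, SIM, SubscriberID}: {PlanID}⁺ ∩ {BillingCycle, IMEI, PlanID, SIM, SubscriberID} = {IMEI, PlanID}, not the whole set, so PlanID --> IMEI violates BCNF; decompose into {IMEI, PlanID} and {BillingCycle, PlanID, SIM, SubscriberID}.
{IMEI, PlanID} is in BCNF.
{BillingCycle, PlanID, SIM, SubscriberID} is in BCNF.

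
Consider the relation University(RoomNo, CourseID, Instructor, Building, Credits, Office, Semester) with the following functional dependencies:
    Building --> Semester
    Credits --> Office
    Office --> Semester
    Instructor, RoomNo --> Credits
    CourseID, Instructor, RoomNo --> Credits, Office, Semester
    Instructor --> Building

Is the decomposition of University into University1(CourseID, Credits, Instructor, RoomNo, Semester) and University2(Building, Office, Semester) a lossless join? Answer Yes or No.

No

University1 ∩ University2 = {Semester}; its closure under F is {Semester}.
University1 ⊄ {Semester} and University2 ⊄ {Semester}, so the split is lossy.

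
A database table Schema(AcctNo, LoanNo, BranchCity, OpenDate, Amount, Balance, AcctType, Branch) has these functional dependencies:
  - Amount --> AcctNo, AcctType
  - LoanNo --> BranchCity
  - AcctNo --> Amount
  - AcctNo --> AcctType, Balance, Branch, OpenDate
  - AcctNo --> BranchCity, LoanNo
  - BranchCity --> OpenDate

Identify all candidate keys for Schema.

{AcctNo}, {Amount}

{AcctNo} is a candidate key since {AcctNo}⁺ = {AcctNo, AcctType, Amount, Balance, Branch, BranchCity, LoanNo, OpenDate} covers every attribute.
{Amount} is a candidate key since {Amount}⁺ = {AcctNo, AcctType, Amount, Balance, Branch, BranchCity, LoanNo, OpenDate} covers every attribute.
These are minimal and exhaustive — every other superkey contains one of them.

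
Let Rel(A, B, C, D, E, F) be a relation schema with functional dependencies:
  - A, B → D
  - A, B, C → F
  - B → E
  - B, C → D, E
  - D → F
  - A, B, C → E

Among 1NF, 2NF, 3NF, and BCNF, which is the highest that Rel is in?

1NF

Candidate key: {A, B, C}. Prime attributes: {A, B, C}.
For A, B → D we have {A, B}⁺ = {A, B, D, E, F}; {A, B} is not a superkey, so BCNF fails.
A, B → D has non-prime {D} on the right and a non-superkey on the left, so 3NF fails.
The proper key subset {B} of {A, B, C} determines non-prime {E}, so the relation is not even in 2NF.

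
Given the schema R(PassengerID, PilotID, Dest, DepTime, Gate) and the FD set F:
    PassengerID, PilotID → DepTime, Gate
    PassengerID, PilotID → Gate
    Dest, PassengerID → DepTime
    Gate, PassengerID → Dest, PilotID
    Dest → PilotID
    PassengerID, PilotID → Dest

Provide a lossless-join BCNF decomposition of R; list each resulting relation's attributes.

{DepTime, Dest, Gate, PassengerID}; {Dest, PilotID}

Candidate keys of the original relation: {Dest, PassengerID}, {Gate, PassengerID}, {PassengerID, PilotID}.
Within {DepTime, Dest, Gate, PassengerID, PilotID}: {Dest}⁺ ∩ {DepTime, Dest, Gate, PassengerID, PilotID} = {Dest, PilotID}, not the whole set, so Dest → PilotID violates BCNF; decompose into {Dest, PilotID} and {DepTime, Dest, Gate, PassengerID}.
{Dest, PilotID} is in BCNF.
{DepTime, Dest, Gate, PassengerID} is in BCNF.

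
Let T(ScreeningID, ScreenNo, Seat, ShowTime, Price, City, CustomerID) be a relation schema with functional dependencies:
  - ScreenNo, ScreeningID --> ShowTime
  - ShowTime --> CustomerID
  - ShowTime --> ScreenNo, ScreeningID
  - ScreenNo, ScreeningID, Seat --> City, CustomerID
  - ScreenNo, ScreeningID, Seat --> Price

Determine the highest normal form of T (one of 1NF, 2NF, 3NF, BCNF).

1NF

Candidate keys: {ScreenNo, ScreeningID, Seat}, {Seat, ShowTime}. Prime attributes: {ScreenNo, ScreeningID, Seat, ShowTime}.
For ScreenNo, ScreeningID --> ShowTime we have {ScreenNo, ScreeningID}⁺ = {CustomerID, ScreenNo, ScreeningID, ShowTime}; {ScreenNo, ScreeningID} is not a superkey, so BCNF fails.
ShowTime --> CustomerID has non-prime {CustomerID} on the right and a non-superkey on the left, so 3NF fails.
Since {ShowTime} ⊂ {Seat, ShowTime} and {ShowTime}⁺ ⊇ {CustomerID} with {CustomerID} non-prime, there is a partial dependency; 2NF fails.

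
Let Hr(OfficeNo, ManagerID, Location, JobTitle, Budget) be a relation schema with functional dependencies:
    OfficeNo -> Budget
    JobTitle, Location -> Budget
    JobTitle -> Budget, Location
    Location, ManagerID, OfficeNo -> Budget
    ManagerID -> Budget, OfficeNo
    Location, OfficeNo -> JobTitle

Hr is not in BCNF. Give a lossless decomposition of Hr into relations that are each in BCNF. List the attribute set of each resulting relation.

{Budget, OfficeNo}; {JobTitle, Location}; {JobTitle, ManagerID}; {ManagerID, OfficeNo}

Candidate keys of the original relation: {JobTitle, ManagerID}, {Location, ManagerID}.
In {Budget, JobTitle, Location, ManagerID, OfficeNo}, {OfficeNo} is not a superkey ({OfficeNo}⁺ restricted to this set is {Budget, OfficeNo}), so split on OfficeNo -> Budget into {Budget, OfficeNo} and {JobTitle, Location, ManagerID, OfficeNo}.
{Budget, OfficeNo} is in BCNF.
In {JobTitle, Location, ManagerID, OfficeNo}, {JobTitle} is not a superkey ({JobTitle}⁺ restricted to this set is {JobTitle, Location}), so split on JobTitle -> Location into {JobTitle, Location} and {JobTitle, ManagerID, OfficeNo}.
{JobTitle, Location} is in BCNF.
In {JobTitle, ManagerID, OfficeNo}, {ManagerID} is not a superkey ({ManagerID}⁺ restricted to this set is {ManagerID, OfficeNo}), so split on ManagerID -> OfficeNo into {ManagerID, OfficeNo} and {JobTitle, ManagerID}.
{ManagerID, OfficeNo} is in BCNF.
{JobTitle, ManagerID} is in BCNF.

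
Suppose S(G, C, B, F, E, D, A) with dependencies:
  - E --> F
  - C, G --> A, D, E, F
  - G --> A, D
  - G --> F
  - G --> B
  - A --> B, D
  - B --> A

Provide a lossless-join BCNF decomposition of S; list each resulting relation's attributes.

{A, B, D}; {A, G}; {C, E, G}; {E, F}

Candidate key of the original relation: {C, G}.
In {A, B, C, D, E, F, G}, {E} is not a superkey ({E}⁺ restricted to this set is {E, F}), so split on E --> F into {E, F} and {A, B, C, D, E, G}.
{E, F}: every determinant is a superkey — BCNF.
In {A, B, C, D, E, G}, {G} is not a superkey ({G}⁺ restricted to this set is {A, B, D, G}), so split on G --> A, B, D into {A, B, D, G} and {C, E, G}.
In {A, B, D, G}, {A} is not a superkey ({A}⁺ restricted to this set is {A, B, D}), so split on A --> B, D into {A, B, D} and {A, G}.
{A, B, D}: every determinant is a superkey — BCNF.
{A, G}: every determinant is a superkey — BCNF.
{C, E, G}: every determinant is a superkey — BCNF.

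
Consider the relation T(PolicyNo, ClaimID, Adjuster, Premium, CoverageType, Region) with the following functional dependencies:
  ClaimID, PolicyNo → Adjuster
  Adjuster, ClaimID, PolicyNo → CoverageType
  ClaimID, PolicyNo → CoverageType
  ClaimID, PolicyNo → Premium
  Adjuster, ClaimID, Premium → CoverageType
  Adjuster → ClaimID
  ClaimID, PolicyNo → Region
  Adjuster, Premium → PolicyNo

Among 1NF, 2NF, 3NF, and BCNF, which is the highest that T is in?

3NF

Candidate keys: {Adjuster, PolicyNo}, {Adjuster, Premium}, {ClaimID, PolicyNo}. Prime attributes: {Adjuster, ClaimID, PolicyNo, Premium}.
Adjuster → ClaimID breaks BCNF: {Adjuster}⁺ = {Adjuster, ClaimID}, so {Adjuster} is not a superkey.
But every attribute on its right side ({ClaimID}) is prime, and the same holds for every other non-superkey FD, so 3NF still holds.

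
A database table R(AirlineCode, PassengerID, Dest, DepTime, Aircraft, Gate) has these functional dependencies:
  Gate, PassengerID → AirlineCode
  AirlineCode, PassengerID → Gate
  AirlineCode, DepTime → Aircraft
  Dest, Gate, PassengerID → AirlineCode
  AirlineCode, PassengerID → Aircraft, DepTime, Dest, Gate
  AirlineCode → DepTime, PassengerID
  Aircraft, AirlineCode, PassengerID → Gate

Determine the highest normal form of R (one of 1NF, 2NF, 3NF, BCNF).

BCNF

Candidate keys: {AirlineCode}, {Gate, PassengerID}. Prime attributes: {AirlineCode, Gate, PassengerID}.
Each dependency's left side is a superkey — BCNF holds.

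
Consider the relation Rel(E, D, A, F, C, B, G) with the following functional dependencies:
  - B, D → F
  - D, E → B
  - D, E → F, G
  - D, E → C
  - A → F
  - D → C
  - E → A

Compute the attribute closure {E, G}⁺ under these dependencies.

{A, E, F, G}

Start with {E, G}.
E → A applies; add {A} → now {A, E, G}.
A → F applies; add {F} → now {A, E, F, G}.
No further FD applies.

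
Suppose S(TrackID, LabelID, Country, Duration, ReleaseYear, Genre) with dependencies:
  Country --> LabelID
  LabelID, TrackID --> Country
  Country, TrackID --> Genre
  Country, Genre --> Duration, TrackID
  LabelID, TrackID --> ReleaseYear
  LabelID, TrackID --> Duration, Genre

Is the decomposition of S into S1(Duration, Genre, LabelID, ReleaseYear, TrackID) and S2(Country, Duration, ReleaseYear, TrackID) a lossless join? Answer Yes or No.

S1 ∩ S2 = {Duration, ReleaseYear, TrackID}; its closure under F is {Duration, ReleaseYear, TrackID}.
The closure covers neither S1 nor S2 entirely; the join is not lossless.

No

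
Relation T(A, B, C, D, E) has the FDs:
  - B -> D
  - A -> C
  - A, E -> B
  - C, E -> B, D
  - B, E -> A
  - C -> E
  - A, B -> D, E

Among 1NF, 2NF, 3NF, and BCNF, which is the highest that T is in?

Candidate keys: {A}, {B, E}, {C}. Prime attributes: {A, B, C, E}.
For B -> D we have {B}⁺ = {B, D}; {B} is not a superkey, so BCNF fails.
Because {D} is non-prime and the left side of B -> D is not a superkey, the relation is not in 3NF.
{B} is a proper subset of the key {B, E}, and {B}⁺ contains the non-prime attribute {D} — a partial dependency, so 2NF is violated.

1NF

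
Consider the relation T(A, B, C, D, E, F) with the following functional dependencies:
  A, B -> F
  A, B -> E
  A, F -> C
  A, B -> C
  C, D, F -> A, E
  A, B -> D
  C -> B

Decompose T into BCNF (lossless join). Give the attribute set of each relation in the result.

{A, C, D, E, F}; {B, C}

Candidate keys of the original relation: {A, B}, {A, C}, {A, F}, {C, D, F}.
{A, B, C, D, E, F}: {C} determines {B, C} here but is not a superkey — split on C -> B, giving {B, C} and {A, C, D, E, F}.
{B, C} has no BCNF violation.
{A, C, D, E, F} has no BCNF violation.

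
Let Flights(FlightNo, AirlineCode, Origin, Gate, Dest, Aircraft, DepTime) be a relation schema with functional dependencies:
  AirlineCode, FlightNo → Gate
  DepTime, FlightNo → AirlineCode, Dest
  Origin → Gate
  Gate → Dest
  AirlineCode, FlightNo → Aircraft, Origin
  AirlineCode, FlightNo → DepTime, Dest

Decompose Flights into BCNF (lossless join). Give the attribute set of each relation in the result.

Candidate keys of the original relation: {AirlineCode, FlightNo}, {DepTime, FlightNo}.
{Aircraft, AirlineCode, DepTime, Dest, FlightNo, Gate, Origin}: {Origin} determines {Dest, Gate, Origin} here but is not a superkey — split on Origin → Dest, Gate, giving {Dest, Gate, Origin} and {Aircraft, AirlineCode, DepTime, FlightNo, Origin}.
{Dest, Gate, Origin}: {Gate} determines {Dest, Gate} here but is not a superkey — split on Gate → Dest, giving {Dest, Gate} and {Gate, Origin}.
{Dest, Gate} has no BCNF violation.
{Gate, Origin} has no BCNF violation.
{Aircraft, AirlineCode, DepTime, FlightNo, Origin} has no BCNF violation.

{Aircraft, AirlineCode, DepTime, FlightNo, Origin}; {Dest, Gate}; {Gate, Origin}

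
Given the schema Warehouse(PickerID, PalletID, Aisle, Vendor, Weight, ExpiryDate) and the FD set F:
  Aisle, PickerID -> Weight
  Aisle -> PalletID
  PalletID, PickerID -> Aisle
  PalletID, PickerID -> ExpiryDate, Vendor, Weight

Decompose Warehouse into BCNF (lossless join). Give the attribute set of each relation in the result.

Candidate keys of the original relation: {Aisle, PickerID}, {PalletID, PickerID}.
Within {Aisle, ExpiryDate, PalletID, PickerID, Vendor, Weight}: {Aisle}⁺ ∩ {Aisle, ExpiryDate, PalletID, PickerID, Vendor, Weight} = {Aisle, PalletID}, not the whole set, so Aisle -> PalletID violates BCNF; decompose into {Aisle, PalletID} and {Aisle, ExpiryDate, PickerID, Vendor, Weight}.
{Aisle, PalletID} has no BCNF violation.
{Aisle, ExpiryDate, PickerID, Vendor, Weight} has no BCNF violation.

{Aisle, ExpiryDate, PickerID, Vendor, Weight}; {Aisle, PalletID}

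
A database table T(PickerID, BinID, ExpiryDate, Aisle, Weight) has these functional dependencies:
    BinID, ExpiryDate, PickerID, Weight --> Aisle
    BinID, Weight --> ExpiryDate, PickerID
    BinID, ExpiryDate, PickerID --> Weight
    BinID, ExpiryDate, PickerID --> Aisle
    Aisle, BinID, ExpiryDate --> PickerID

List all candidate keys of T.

{BinID} never appears on the right of any FD, so every key must include it.
Closure of {BinID, Weight} is {Aisle, BinID, ExpiryDate, PickerID, Weight}, the whole schema; {BinID, Weight} is a candidate key.
Closure of {Aisle, BinID, ExpiryDate} is {Aisle, BinID, ExpiryDate, PickerID, Weight}, the whole schema; {Aisle, BinID, ExpiryDate} is a candidate key.
Closure of {BinID, ExpiryDate, PickerID} is {Aisle, BinID, ExpiryDate, PickerID, Weight}, the whole schema; {BinID, ExpiryDate, PickerID} is a candidate key.
These are minimal and exhaustive — every other superkey contains one of them.

{Aisle, BinID, ExpiryDate}, {BinID, ExpiryDate, PickerID}, {BinID, Weight}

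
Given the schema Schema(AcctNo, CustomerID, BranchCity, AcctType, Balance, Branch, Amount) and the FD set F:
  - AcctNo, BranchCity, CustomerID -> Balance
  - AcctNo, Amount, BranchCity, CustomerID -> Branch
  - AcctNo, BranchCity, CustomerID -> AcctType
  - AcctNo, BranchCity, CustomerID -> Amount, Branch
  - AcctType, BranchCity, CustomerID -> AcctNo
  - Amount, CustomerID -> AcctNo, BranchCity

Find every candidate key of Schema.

{AcctNo, BranchCity, CustomerID}, {AcctType, BranchCity, CustomerID}, {Amount, CustomerID}

{CustomerID} never appears on the right of any FD, so every key must include it.
{Amount, CustomerID} is a candidate key since {Amount, CustomerID}⁺ = {AcctNo, AcctType, Amount, Balance, Branch, BranchCity, CustomerID} covers every attribute.
{AcctNo, BranchCity, CustomerID} is a candidate key since {AcctNo, BranchCity, CustomerID}⁺ = {AcctNo, AcctType, Amount, Balance, Branch, BranchCity, CustomerID} covers every attribute.
{AcctType, BranchCity, CustomerID} is a candidate key since {AcctType, BranchCity, CustomerID}⁺ = {AcctNo, AcctType, Amount, Balance, Branch, BranchCity, CustomerID} covers every attribute.
Any other superkey properly contains one of these, so there are no further candidate keys.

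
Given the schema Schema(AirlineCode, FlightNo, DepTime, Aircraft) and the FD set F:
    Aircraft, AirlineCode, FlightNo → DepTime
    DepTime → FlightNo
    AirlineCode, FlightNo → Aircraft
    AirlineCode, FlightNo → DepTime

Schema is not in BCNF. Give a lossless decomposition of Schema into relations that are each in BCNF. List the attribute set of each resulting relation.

Candidate keys of the original relation: {AirlineCode, DepTime}, {AirlineCode, FlightNo}.
Within {Aircraft, AirlineCode, DepTime, FlightNo}: {DepTime}⁺ ∩ {Aircraft, AirlineCode, DepTime, FlightNo} = {DepTime, FlightNo}, not the whole set, so DepTime → FlightNo violates BCNF; decompose into {DepTime, FlightNo} and {Aircraft, AirlineCode, DepTime}.
{DepTime, FlightNo} is in BCNF.
{Aircraft, AirlineCode, DepTime} is in BCNF.

{Aircraft, AirlineCode, DepTime}; {DepTime, FlightNo}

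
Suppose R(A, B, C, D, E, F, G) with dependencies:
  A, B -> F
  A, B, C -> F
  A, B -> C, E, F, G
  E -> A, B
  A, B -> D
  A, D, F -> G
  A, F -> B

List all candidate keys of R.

{A, B}, {A, F}, {E}

{E}⁺ = {A, B, C, D, E, F, G}, which is every attribute, so {E} is a candidate key.
{A, B}⁺ = {A, B, C, D, E, F, G}, which is every attribute, so {A, B} is a candidate key.
{A, F}⁺ = {A, B, C, D, E, F, G}, which is every attribute, so {A, F} is a candidate key.
Any other superkey properly contains one of these, so there are no further candidate keys.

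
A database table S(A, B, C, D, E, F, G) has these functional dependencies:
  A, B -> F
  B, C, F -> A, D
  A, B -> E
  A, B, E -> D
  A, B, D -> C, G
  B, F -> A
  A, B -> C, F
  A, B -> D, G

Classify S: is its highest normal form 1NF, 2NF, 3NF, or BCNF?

BCNF

Candidate keys: {A, B}, {B, F}. Prime attributes: {A, B, F}.
Each dependency's left side is a superkey — BCNF holds.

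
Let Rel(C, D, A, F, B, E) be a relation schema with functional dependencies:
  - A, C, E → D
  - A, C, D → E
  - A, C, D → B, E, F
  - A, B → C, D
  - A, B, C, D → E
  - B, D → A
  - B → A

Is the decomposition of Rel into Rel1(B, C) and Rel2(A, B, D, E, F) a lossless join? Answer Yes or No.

Yes

Common attributes: {B}; their closure is {A, B, C, D, E, F}.
Since Rel1 ⊆ {A, B, C, D, E, F}, the intersection is a superkey of Rel1; the decomposition is lossless.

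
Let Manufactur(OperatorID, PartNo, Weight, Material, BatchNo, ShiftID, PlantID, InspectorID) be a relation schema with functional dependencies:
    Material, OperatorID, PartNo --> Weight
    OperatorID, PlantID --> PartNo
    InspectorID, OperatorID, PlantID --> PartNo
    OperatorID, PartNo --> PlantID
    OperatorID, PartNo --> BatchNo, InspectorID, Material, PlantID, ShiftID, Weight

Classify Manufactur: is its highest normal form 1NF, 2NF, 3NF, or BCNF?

Candidate keys: {OperatorID, PartNo}, {OperatorID, PlantID}. Prime attributes: {OperatorID, PartNo, PlantID}.
Every FD has a superkey on the left, so the relation is in BCNF.

BCNF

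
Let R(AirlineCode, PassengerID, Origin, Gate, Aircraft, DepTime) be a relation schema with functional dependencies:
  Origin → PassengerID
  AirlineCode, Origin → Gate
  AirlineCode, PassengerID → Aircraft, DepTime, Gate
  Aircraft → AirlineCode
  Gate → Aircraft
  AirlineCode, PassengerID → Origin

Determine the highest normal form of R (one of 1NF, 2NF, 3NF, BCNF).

3NF

Candidate keys: {Aircraft, Origin}, {Aircraft, PassengerID}, {AirlineCode, Origin}, {AirlineCode, PassengerID}, {Gate, Origin}, {Gate, PassengerID}. Prime attributes: {Aircraft, AirlineCode, Gate, Origin, PassengerID}.
Origin → PassengerID: {Origin}⁺ = {Origin, PassengerID}, which is not all of the attributes, so the left side is not a superkey — BCNF is violated.
Its right-hand attributes {PassengerID} are all prime, as are those of every other non-superkey FD — the relation is in 3NF.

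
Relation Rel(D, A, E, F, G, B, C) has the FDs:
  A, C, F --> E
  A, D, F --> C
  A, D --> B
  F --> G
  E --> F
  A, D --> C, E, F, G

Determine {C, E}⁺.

{C, E, F, G}

Start with {C, E}.
E --> F applies; add {F} → now {C, E, F}.
F --> G applies; add {G} → now {C, E, F, G}.
No further FD applies.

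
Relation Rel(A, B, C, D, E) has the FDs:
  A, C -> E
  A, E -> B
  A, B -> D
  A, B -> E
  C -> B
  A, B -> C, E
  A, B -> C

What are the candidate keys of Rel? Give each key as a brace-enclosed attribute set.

No FD produces {A}, so it must be in every candidate key.
{A, B}⁺ = {A, B, C, D, E} — all of the relation — so {A, B} is a candidate key.
{A, C}⁺ = {A, B, C, D, E} — all of the relation — so {A, C} is a candidate key.
{A, E}⁺ = {A, B, C, D, E} — all of the relation — so {A, E} is a candidate key.
Any other superkey properly contains one of these, so there are no further candidate keys.

{A, B}, {A, C}, {A, E}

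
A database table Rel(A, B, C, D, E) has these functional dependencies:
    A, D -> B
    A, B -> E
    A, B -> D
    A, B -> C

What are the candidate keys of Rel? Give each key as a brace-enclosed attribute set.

No FD produces {A}, so it must be in every candidate key.
{A, B}⁺ = {A, B, C, D, E}, which is every attribute, so {A, B} is a candidate key.
{A, D}⁺ = {A, B, C, D, E}, which is every attribute, so {A, D} is a candidate key.
No proper subset of any of these is a key, and no other minimal superkey exists.

{A, B}, {A, D}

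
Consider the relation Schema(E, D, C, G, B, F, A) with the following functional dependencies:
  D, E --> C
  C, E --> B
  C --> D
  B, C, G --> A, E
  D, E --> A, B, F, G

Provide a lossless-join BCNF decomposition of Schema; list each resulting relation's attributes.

{A, B, C, E, F, G}; {C, D}

Candidate keys of the original relation: {B, C, G}, {C, E}, {D, E}.
In {A, B, C, D, E, F, G}, {C} is not a superkey ({C}⁺ restricted to this set is {C, D}), so split on C --> D into {C, D} and {A, B, C, E, F, G}.
{C, D}: every determinant is a superkey — BCNF.
{A, B, C, E, F, G}: every determinant is a superkey — BCNF.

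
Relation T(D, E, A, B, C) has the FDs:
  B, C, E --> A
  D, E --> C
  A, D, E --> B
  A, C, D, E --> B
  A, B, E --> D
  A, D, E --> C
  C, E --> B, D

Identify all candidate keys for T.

{A, B, E}, {C, E}, {D, E}

No FD produces {E}, so it must be in every candidate key.
{C, E}⁺ = {A, B, C, D, E}, which is every attribute, so {C, E} is a candidate key.
{D, E}⁺ = {A, B, C, D, E}, which is every attribute, so {D, E} is a candidate key.
{A, B, E}⁺ = {A, B, C, D, E}, which is every attribute, so {A, B, E} is a candidate key.
Any other superkey properly contains one of these, so there are no further candidate keys.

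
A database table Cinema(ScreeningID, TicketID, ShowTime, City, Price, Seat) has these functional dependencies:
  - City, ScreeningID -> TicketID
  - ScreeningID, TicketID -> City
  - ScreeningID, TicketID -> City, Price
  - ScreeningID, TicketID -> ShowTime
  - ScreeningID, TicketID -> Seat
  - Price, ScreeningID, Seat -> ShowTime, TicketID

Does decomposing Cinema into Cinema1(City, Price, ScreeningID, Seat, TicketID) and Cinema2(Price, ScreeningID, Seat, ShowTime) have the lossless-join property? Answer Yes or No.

The shared attributes are {Price, ScreeningID, Seat} and {Price, ScreeningID, Seat}⁺ = {City, Price, ScreeningID, Seat, ShowTime, TicketID}.
Cinema1 is contained in that closure, so Cinema1 ∩ Cinema2 -> Cinema1 holds and the join is lossless.

Yes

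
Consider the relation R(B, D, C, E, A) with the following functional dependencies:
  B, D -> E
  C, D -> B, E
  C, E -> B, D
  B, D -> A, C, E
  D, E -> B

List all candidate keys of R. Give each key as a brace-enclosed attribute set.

{B, D}, {C, D}, {C, E}, {D, E}

{B, D} is a candidate key since {B, D}⁺ = {A, B, C, D, E} covers every attribute.
{C, D} is a candidate key since {C, D}⁺ = {A, B, C, D, E} covers every attribute.
{C, E} is a candidate key since {C, E}⁺ = {A, B, C, D, E} covers every attribute.
{D, E} is a candidate key since {D, E}⁺ = {A, B, C, D, E} covers every attribute.
Any other superkey properly contains one of these, so there are no further candidate keys.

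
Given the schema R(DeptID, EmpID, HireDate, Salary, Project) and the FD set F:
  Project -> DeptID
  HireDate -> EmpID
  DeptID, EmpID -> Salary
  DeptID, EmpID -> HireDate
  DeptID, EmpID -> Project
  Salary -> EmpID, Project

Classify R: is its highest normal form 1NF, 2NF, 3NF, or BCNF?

Candidate keys: {DeptID, EmpID}, {DeptID, HireDate}, {EmpID, Project}, {HireDate, Project}, {Salary}. Prime attributes: {DeptID, EmpID, HireDate, Project, Salary}.
Project -> DeptID: {Project}⁺ = {DeptID, Project}, which is not all of the attributes, so the left side is not a superkey — BCNF is violated.
Its right-hand attributes {DeptID} are all prime, as are those of every other non-superkey FD — the relation is in 3NF.

3NF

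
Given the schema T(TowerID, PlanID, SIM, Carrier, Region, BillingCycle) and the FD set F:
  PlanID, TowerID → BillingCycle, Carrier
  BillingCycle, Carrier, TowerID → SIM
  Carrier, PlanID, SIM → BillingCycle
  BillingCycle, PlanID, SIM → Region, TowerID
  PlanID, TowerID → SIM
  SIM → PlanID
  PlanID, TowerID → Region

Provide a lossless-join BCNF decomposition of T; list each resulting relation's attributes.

{BillingCycle, Carrier, Region, SIM, TowerID}; {PlanID, SIM}

Candidate keys of the original relation: {BillingCycle, Carrier, TowerID}, {BillingCycle, SIM}, {Carrier, SIM}, {PlanID, TowerID}, {SIM, TowerID}.
Within {BillingCycle, Carrier, PlanID, Region, SIM, TowerID}: {SIM}⁺ ∩ {BillingCycle, Carrier, PlanID, Region, SIM, TowerID} = {PlanID, SIM}, not the whole set, so SIM → PlanID violates BCNF; decompose into {PlanID, SIM} and {BillingCycle, Carrier, Region, SIM, TowerID}.
{PlanID, SIM} has no BCNF violation.
{BillingCycle, Carrier, Region, SIM, TowerID} has no BCNF violation.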